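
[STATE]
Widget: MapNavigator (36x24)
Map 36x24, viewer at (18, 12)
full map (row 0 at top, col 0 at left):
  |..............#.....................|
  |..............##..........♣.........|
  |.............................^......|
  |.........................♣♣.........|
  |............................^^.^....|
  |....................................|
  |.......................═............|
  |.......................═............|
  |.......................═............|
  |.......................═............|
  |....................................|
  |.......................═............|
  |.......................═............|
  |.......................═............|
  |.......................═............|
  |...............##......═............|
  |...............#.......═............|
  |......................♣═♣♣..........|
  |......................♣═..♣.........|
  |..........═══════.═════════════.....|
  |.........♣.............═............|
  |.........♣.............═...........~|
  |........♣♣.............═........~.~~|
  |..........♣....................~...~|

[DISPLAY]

..............#.....................
..............##..........♣.........
.............................^......
.........................♣♣.........
............................^^.^....
....................................
.......................═............
.......................═............
.......................═............
.......................═............
....................................
.......................═............
..................@....═............
.......................═............
.......................═............
...............##......═............
...............#.......═............
......................♣═♣♣..........
......................♣═..♣.........
..........═══════.═════════════.....
.........♣.............═............
.........♣.............═...........~
........♣♣.............═........~.~~
..........♣....................~...~


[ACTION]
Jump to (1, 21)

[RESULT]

                 ...................
                 ...................
                 ...................
                 ...................
                 ...................
                 ...................
                 ...............##..
                 ...............#...
                 ...................
                 ...................
                 ..........═══════.═
                 .........♣.........
                 .@.......♣.........
                 ........♣♣.........
                 ..........♣........
                                    
                                    
                                    
                                    
                                    
                                    
                                    
                                    
                                    


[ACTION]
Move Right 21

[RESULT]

...................═............    
................................    
...................═............    
...................═............    
...................═............    
...................═............    
...........##......═............    
...........#.......═............    
..................♣═♣♣..........    
..................♣═..♣.........    
......═══════.═════════════.....    
.....♣.............═............    
.....♣............@═...........~    
....♣♣.............═........~.~~    
......♣....................~...~    
                                    
                                    
                                    
                                    
                                    
                                    
                                    
                                    
                                    


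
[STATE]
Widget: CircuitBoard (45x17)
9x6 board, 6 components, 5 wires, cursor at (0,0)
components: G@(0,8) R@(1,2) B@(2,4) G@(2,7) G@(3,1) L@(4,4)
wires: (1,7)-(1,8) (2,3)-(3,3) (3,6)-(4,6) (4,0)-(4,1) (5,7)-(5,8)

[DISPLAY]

   0 1 2 3 4 5 6 7 8                         
0  [.]                              G        
                                             
1           R                   · ─ ·        
                                             
2               ·   B           G            
                │                            
3       G       ·           ·                
                            │                
4   · ─ ·           L       ·                
                                             
5                               · ─ ·        
Cursor: (0,0)                                
                                             
                                             
                                             
                                             


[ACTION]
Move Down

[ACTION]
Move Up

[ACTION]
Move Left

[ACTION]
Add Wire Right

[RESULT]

   0 1 2 3 4 5 6 7 8                         
0  [.]─ ·                           G        
                                             
1           R                   · ─ ·        
                                             
2               ·   B           G            
                │                            
3       G       ·           ·                
                            │                
4   · ─ ·           L       ·                
                                             
5                               · ─ ·        
Cursor: (0,0)                                
                                             
                                             
                                             
                                             


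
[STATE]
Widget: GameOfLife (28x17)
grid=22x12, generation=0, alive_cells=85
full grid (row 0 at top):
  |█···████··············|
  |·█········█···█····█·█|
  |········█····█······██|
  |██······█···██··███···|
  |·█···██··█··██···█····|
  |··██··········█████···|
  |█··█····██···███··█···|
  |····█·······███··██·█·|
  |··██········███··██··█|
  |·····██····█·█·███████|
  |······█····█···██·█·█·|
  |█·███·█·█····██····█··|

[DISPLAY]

Gen: 0                      
█···████··············      
·█········█···█····█·█      
········█····█······██      
██······█···██··███···      
·█···██··█··██···█····      
··██··········█████···      
█··█····██···███··█···      
····█·······███··██·█·      
··██········███··██··█      
·····██····█·█·███████      
······█····█···██·█·█·      
█·███·█·█····██····█··      
                            
                            
                            
                            


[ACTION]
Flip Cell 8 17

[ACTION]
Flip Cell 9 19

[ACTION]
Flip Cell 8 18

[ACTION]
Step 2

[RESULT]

Gen: 2                      
·····█·█··············      
·····█·█·····█····██·█      
██·······█···████··███      
··█·····██··█·███···█·      
···█···█·····█····█···      
█···█······███········      
·····█···········█·█··      
··█···············█···      
···█··█·····█····█···█      
······█···············      
···█···█····██····█··█      
···█·██·······█····██·      
                            
                            
                            
                            


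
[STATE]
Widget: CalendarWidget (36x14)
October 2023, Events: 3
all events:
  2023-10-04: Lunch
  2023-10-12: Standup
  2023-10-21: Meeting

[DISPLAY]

            October 2023            
Mo Tu We Th Fr Sa Su                
                   1                
 2  3  4*  5  6  7  8               
 9 10 11 12* 13 14 15               
16 17 18 19 20 21* 22               
23 24 25 26 27 28 29                
30 31                               
                                    
                                    
                                    
                                    
                                    
                                    


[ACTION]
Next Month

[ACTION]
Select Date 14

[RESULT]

           November 2023            
Mo Tu We Th Fr Sa Su                
       1  2  3  4  5                
 6  7  8  9 10 11 12                
13 [14] 15 16 17 18 19              
20 21 22 23 24 25 26                
27 28 29 30                         
                                    
                                    
                                    
                                    
                                    
                                    
                                    


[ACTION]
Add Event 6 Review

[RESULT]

           November 2023            
Mo Tu We Th Fr Sa Su                
       1  2  3  4  5                
 6*  7  8  9 10 11 12               
13 [14] 15 16 17 18 19              
20 21 22 23 24 25 26                
27 28 29 30                         
                                    
                                    
                                    
                                    
                                    
                                    
                                    


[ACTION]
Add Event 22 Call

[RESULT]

           November 2023            
Mo Tu We Th Fr Sa Su                
       1  2  3  4  5                
 6*  7  8  9 10 11 12               
13 [14] 15 16 17 18 19              
20 21 22* 23 24 25 26               
27 28 29 30                         
                                    
                                    
                                    
                                    
                                    
                                    
                                    


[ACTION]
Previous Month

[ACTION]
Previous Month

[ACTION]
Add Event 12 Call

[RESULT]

           September 2023           
Mo Tu We Th Fr Sa Su                
             1  2  3                
 4  5  6  7  8  9 10                
11 12* 13 14 15 16 17               
18 19 20 21 22 23 24                
25 26 27 28 29 30                   
                                    
                                    
                                    
                                    
                                    
                                    
                                    


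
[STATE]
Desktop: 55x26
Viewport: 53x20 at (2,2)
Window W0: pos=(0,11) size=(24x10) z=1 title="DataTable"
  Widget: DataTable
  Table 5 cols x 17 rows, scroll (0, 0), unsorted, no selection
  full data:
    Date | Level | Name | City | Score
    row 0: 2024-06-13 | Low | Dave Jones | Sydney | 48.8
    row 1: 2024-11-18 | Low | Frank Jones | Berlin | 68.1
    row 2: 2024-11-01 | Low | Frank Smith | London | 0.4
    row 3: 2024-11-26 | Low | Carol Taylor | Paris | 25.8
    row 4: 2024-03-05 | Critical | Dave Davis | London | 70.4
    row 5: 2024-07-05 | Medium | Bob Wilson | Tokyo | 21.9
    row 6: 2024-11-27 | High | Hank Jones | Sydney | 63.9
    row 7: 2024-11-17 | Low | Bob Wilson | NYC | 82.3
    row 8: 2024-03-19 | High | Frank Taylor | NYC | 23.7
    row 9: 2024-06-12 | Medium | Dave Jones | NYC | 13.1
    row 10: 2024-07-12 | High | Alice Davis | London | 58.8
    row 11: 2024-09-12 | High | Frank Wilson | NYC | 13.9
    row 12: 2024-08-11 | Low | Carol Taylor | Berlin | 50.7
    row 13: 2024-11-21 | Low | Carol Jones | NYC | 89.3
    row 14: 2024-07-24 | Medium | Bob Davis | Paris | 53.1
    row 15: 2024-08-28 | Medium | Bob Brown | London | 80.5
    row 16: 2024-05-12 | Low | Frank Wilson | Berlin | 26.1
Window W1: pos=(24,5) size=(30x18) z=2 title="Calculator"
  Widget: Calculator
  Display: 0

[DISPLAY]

                                                     
                                                     
                                                     
                      ┏━━━━━━━━━━━━━━━━━━━━━━━━━━━━┓ 
                      ┃ Calculator                 ┃ 
                      ┠────────────────────────────┨ 
                      ┃                           0┃ 
                      ┃┌───┬───┬───┬───┐           ┃ 
                      ┃│ 7 │ 8 │ 9 │ ÷ │           ┃ 
━━━━━━━━━━━━━━━━━━━━━┓┃├───┼───┼───┼───┤           ┃ 
DataTable            ┃┃│ 4 │ 5 │ 6 │ × │           ┃ 
─────────────────────┨┃├───┼───┼───┼───┤           ┃ 
ate      │Level   │Na┃┃│ 1 │ 2 │ 3 │ - │           ┃ 
─────────┼────────┼──┃┃├───┼───┼───┼───┤           ┃ 
024-06-13│Low     │Da┃┃│ 0 │ . │ = │ + │           ┃ 
024-11-18│Low     │Fr┃┃├───┼───┼───┼───┤           ┃ 
024-11-01│Low     │Fr┃┃│ C │ MC│ MR│ M+│           ┃ 
024-11-26│Low     │Ca┃┃└───┴───┴───┴───┘           ┃ 
━━━━━━━━━━━━━━━━━━━━━┛┃                            ┃ 
                      ┃                            ┃ 


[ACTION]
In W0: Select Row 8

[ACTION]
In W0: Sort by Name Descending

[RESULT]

                                                     
                                                     
                                                     
                      ┏━━━━━━━━━━━━━━━━━━━━━━━━━━━━┓ 
                      ┃ Calculator                 ┃ 
                      ┠────────────────────────────┨ 
                      ┃                           0┃ 
                      ┃┌───┬───┬───┬───┐           ┃ 
                      ┃│ 7 │ 8 │ 9 │ ÷ │           ┃ 
━━━━━━━━━━━━━━━━━━━━━┓┃├───┼───┼───┼───┤           ┃ 
DataTable            ┃┃│ 4 │ 5 │ 6 │ × │           ┃ 
─────────────────────┨┃├───┼───┼───┼───┤           ┃ 
ate      │Level   │Na┃┃│ 1 │ 2 │ 3 │ - │           ┃ 
─────────┼────────┼──┃┃├───┼───┼───┼───┤           ┃ 
024-11-27│High    │Ha┃┃│ 0 │ . │ = │ + │           ┃ 
024-09-12│High    │Fr┃┃├───┼───┼───┼───┤           ┃ 
024-05-12│Low     │Fr┃┃│ C │ MC│ MR│ M+│           ┃ 
024-03-19│High    │Fr┃┃└───┴───┴───┴───┘           ┃ 
━━━━━━━━━━━━━━━━━━━━━┛┃                            ┃ 
                      ┃                            ┃ 


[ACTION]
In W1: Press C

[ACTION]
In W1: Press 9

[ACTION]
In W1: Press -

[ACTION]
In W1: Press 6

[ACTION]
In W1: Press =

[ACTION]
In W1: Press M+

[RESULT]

                                                     
                                                     
                                                     
                      ┏━━━━━━━━━━━━━━━━━━━━━━━━━━━━┓ 
                      ┃ Calculator                 ┃ 
                      ┠────────────────────────────┨ 
                      ┃                           3┃ 
                      ┃┌───┬───┬───┬───┐           ┃ 
                      ┃│ 7 │ 8 │ 9 │ ÷ │           ┃ 
━━━━━━━━━━━━━━━━━━━━━┓┃├───┼───┼───┼───┤           ┃ 
DataTable            ┃┃│ 4 │ 5 │ 6 │ × │           ┃ 
─────────────────────┨┃├───┼───┼───┼───┤           ┃ 
ate      │Level   │Na┃┃│ 1 │ 2 │ 3 │ - │           ┃ 
─────────┼────────┼──┃┃├───┼───┼───┼───┤           ┃ 
024-11-27│High    │Ha┃┃│ 0 │ . │ = │ + │           ┃ 
024-09-12│High    │Fr┃┃├───┼───┼───┼───┤           ┃ 
024-05-12│Low     │Fr┃┃│ C │ MC│ MR│ M+│           ┃ 
024-03-19│High    │Fr┃┃└───┴───┴───┴───┘           ┃ 
━━━━━━━━━━━━━━━━━━━━━┛┃                            ┃ 
                      ┃                            ┃ 


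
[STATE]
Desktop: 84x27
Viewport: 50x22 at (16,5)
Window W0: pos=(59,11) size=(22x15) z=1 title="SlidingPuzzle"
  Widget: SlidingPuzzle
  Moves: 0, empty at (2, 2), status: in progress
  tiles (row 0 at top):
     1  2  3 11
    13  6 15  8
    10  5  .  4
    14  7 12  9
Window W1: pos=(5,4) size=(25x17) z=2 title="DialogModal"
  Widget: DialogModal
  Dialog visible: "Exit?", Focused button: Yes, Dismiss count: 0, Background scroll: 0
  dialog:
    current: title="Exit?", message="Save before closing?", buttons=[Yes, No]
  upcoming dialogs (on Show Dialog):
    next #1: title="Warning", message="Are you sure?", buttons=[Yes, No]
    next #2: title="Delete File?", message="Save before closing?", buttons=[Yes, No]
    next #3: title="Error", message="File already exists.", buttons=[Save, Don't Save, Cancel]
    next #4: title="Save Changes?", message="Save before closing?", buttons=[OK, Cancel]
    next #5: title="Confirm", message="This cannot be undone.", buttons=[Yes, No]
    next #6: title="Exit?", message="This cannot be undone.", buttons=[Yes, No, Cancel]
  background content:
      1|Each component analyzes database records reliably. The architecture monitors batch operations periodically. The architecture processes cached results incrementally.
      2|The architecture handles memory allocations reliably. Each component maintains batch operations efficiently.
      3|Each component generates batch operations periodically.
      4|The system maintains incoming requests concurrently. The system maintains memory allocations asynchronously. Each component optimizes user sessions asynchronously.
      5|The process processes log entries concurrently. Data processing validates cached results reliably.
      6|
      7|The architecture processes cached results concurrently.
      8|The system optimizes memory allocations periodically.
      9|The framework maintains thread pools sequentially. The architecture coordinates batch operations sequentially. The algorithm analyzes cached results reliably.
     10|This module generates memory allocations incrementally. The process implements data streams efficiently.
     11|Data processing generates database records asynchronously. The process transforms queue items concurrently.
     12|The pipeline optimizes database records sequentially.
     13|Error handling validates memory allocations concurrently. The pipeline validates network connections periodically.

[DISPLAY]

al           ┃                                    
─────────────┨                                    
nent analyzes┃                                    
ecture handle┃                                    
nent generate┃                                    
 maintains in┃                                    
──────────┐ l┃                             ┏━━━━━━
xit?      │  ┃                             ┃ Slidi
fore closi│es┃                             ┠──────
s]  No    │me┃                             ┃┌────┬
──────────┘ns┃                             ┃│  1 │
e generates m┃                             ┃├────┼
ssing generat┃                             ┃│ 13 │
ne optimizes ┃                             ┃├────┼
ling validate┃                             ┃│ 10 │
━━━━━━━━━━━━━┛                             ┃├────┼
                                           ┃│ 14 │
                                           ┃└────┴
                                           ┃Moves:
                                           ┃      
                                           ┗━━━━━━
                                                  


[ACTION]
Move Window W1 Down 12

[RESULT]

                                                  
                                                  
                                                  
                                                  
                                                  
━━━━━━━━━━━━━┓                                    
al           ┃                             ┏━━━━━━
─────────────┨                             ┃ Slidi
nent analyzes┃                             ┠──────
ecture handle┃                             ┃┌────┬
nent generate┃                             ┃│  1 │
 maintains in┃                             ┃├────┼
──────────┐ l┃                             ┃│ 13 │
xit?      │  ┃                             ┃├────┼
fore closi│es┃                             ┃│ 10 │
s]  No    │me┃                             ┃├────┼
──────────┘ns┃                             ┃│ 14 │
e generates m┃                             ┃└────┴
ssing generat┃                             ┃Moves:
ne optimizes ┃                             ┃      
ling validate┃                             ┗━━━━━━
━━━━━━━━━━━━━┛                                    


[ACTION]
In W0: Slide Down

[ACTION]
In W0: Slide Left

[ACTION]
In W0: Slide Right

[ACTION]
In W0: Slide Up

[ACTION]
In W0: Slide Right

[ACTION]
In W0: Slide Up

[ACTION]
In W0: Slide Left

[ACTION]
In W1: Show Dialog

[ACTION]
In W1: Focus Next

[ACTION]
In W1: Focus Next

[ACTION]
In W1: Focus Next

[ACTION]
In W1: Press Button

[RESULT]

                                                  
                                                  
                                                  
                                                  
                                                  
━━━━━━━━━━━━━┓                                    
al           ┃                             ┏━━━━━━
─────────────┨                             ┃ Slidi
nent analyzes┃                             ┠──────
ecture handle┃                             ┃┌────┬
nent generate┃                             ┃│  1 │
 maintains in┃                             ┃├────┼
s processes l┃                             ┃│ 13 │
             ┃                             ┃├────┼
ecture proces┃                             ┃│ 10 │
 optimizes me┃                             ┃├────┼
ork maintains┃                             ┃│ 14 │
e generates m┃                             ┃└────┴
ssing generat┃                             ┃Moves:
ne optimizes ┃                             ┃      
ling validate┃                             ┗━━━━━━
━━━━━━━━━━━━━┛                                    


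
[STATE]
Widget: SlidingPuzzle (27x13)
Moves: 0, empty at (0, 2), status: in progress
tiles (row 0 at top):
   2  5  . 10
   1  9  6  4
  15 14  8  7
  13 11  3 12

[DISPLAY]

┌────┬────┬────┬────┐      
│  2 │  5 │    │ 10 │      
├────┼────┼────┼────┤      
│  1 │  9 │  6 │  4 │      
├────┼────┼────┼────┤      
│ 15 │ 14 │  8 │  7 │      
├────┼────┼────┼────┤      
│ 13 │ 11 │  3 │ 12 │      
└────┴────┴────┴────┘      
Moves: 0                   
                           
                           
                           


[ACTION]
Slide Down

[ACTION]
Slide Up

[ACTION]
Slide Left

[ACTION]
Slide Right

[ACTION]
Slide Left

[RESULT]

┌────┬────┬────┬────┐      
│  2 │  5 │  6 │ 10 │      
├────┼────┼────┼────┤      
│  1 │  9 │  4 │    │      
├────┼────┼────┼────┤      
│ 15 │ 14 │  8 │  7 │      
├────┼────┼────┼────┤      
│ 13 │ 11 │  3 │ 12 │      
└────┴────┴────┴────┘      
Moves: 4                   
                           
                           
                           


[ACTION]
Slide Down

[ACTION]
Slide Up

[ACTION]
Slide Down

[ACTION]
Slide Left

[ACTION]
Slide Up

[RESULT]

┌────┬────┬────┬────┐      
│  2 │  5 │  6 │ 10 │      
├────┼────┼────┼────┤      
│  1 │  9 │  4 │    │      
├────┼────┼────┼────┤      
│ 15 │ 14 │  8 │  7 │      
├────┼────┼────┼────┤      
│ 13 │ 11 │  3 │ 12 │      
└────┴────┴────┴────┘      
Moves: 8                   
                           
                           
                           


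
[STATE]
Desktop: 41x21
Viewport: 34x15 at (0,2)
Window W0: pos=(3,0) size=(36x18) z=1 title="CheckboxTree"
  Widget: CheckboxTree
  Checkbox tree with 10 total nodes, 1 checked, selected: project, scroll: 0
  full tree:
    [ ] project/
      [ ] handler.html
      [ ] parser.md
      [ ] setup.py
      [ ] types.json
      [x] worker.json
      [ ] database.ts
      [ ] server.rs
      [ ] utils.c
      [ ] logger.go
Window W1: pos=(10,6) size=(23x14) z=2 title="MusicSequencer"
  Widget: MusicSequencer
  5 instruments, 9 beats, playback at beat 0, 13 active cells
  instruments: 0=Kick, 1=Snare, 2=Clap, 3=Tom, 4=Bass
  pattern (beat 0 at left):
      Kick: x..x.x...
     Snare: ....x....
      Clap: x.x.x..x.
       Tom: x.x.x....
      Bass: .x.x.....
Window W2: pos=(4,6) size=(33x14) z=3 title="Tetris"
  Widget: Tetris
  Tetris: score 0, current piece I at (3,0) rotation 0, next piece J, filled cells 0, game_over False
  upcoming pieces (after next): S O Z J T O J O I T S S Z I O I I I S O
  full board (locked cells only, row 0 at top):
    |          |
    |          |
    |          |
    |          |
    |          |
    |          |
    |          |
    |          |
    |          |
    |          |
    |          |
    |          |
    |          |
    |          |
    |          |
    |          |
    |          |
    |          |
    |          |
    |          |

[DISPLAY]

   ┠──────────────────────────────
   ┃>[-] project/                 
   ┃   [ ] handler.html           
   ┃   [ ] parser.md              
   ┃┏━━━━━━━━━━━━━━━━━━━━━━━━━━━━━
   ┃┃ Tetris                      
   ┃┠─────────────────────────────
   ┃┃          │Next:             
   ┃┃          │█                 
   ┃┃          │███               
   ┃┃          │                  
   ┃┃          │                  
   ┃┃          │                  
   ┃┃          │Score:            
   ┃┃          │0                 


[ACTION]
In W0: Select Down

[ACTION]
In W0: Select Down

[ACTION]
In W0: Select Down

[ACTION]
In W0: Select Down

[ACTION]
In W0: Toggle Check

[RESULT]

   ┠──────────────────────────────
   ┃ [-] project/                 
   ┃   [ ] handler.html           
   ┃   [ ] parser.md              
   ┃┏━━━━━━━━━━━━━━━━━━━━━━━━━━━━━
   ┃┃ Tetris                      
   ┃┠─────────────────────────────
   ┃┃          │Next:             
   ┃┃          │█                 
   ┃┃          │███               
   ┃┃          │                  
   ┃┃          │                  
   ┃┃          │                  
   ┃┃          │Score:            
   ┃┃          │0                 


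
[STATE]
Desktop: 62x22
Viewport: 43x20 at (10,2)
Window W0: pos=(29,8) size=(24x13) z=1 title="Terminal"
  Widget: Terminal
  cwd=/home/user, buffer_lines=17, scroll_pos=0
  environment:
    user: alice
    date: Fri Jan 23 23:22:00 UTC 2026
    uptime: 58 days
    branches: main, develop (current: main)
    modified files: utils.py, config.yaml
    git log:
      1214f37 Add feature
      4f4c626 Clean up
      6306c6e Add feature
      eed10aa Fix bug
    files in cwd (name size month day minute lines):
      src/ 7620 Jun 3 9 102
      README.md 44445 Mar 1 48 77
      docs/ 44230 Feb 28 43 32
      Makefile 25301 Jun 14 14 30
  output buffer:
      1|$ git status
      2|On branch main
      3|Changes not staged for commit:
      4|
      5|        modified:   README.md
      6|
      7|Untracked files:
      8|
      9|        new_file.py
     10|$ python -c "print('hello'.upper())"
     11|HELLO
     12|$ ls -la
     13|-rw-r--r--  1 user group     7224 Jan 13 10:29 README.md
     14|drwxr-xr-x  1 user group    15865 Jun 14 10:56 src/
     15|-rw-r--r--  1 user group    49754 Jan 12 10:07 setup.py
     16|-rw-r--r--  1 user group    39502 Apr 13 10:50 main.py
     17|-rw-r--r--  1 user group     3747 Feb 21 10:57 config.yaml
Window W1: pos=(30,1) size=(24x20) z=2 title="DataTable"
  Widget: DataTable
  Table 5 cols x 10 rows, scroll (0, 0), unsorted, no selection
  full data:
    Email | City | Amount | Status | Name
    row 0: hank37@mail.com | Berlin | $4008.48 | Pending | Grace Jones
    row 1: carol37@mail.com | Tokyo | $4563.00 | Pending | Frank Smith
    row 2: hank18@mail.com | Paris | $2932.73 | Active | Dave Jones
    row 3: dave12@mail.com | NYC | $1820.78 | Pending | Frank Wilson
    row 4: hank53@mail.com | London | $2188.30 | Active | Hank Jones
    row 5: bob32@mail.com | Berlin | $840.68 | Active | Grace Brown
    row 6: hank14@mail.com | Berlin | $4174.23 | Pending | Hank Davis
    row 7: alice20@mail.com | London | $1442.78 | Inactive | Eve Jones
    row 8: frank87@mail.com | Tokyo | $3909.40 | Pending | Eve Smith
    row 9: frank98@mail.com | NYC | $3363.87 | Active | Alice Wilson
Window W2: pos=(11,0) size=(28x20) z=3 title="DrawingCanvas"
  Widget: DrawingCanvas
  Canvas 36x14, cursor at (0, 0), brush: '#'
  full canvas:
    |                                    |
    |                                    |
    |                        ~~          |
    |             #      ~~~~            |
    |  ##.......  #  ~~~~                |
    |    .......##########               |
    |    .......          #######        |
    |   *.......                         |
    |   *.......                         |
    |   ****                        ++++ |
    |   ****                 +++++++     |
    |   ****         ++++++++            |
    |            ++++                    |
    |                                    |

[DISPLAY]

 ┠──────────────────────────┨le            
 ┃+                         ┃──────────────
 ┃                          ┃        │City 
 ┃                        ~~┃────────┼─────
 ┃             #      ~~~~  ┃ail.com │Berli
 ┃  ##.......  #  ~~~~      ┃mail.com│Tokyo
 ┃    .......##########     ┃ail.com │Paris
 ┃    .......          #####┃ail.com │NYC  
 ┃   *.......               ┃ail.com │Londo
 ┃   *.......               ┃il.com  │Berli
 ┃   ****                   ┃ail.com │Berli
 ┃   ****                 ++┃mail.com│Londo
 ┃   ****         ++++++++  ┃mail.com│Tokyo
 ┃            ++++          ┃mail.com│NYC  
 ┃                          ┃              
 ┃                          ┃              
 ┃                          ┃              
 ┗━━━━━━━━━━━━━━━━━━━━━━━━━━┛              
                   ┗┗━━━━━━━━━━━━━━━━━━━━━━
                                           


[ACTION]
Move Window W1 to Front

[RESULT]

 ┠──────────────────┃ DataTable            
 ┃+                 ┠──────────────────────
 ┃                  ┃Email           │City 
 ┃                  ┃────────────────┼─────
 ┃             #    ┃hank37@mail.com │Berli
 ┃  ##.......  #  ~~┃carol37@mail.com│Tokyo
 ┃    .......#######┃hank18@mail.com │Paris
 ┃    .......       ┃dave12@mail.com │NYC  
 ┃   *.......       ┃hank53@mail.com │Londo
 ┃   *.......       ┃bob32@mail.com  │Berli
 ┃   ****           ┃hank14@mail.com │Berli
 ┃   ****           ┃alice20@mail.com│Londo
 ┃   ****         ++┃frank87@mail.com│Tokyo
 ┃            ++++  ┃frank98@mail.com│NYC  
 ┃                  ┃                      
 ┃                  ┃                      
 ┃                  ┃                      
 ┗━━━━━━━━━━━━━━━━━━┃                      
                   ┗┗━━━━━━━━━━━━━━━━━━━━━━
                                           


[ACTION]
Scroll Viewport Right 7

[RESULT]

─────────────┃ DataTable            ┃      
             ┠──────────────────────┨      
             ┃Email           │City ┃      
             ┃────────────────┼─────┃      
        #    ┃hank37@mail.com │Berli┃      
......  #  ~~┃carol37@mail.com│Tokyo┃      
......#######┃hank18@mail.com │Paris┃      
......       ┃dave12@mail.com │NYC  ┃      
......       ┃hank53@mail.com │Londo┃      
......       ┃bob32@mail.com  │Berli┃      
**           ┃hank14@mail.com │Berli┃      
**           ┃alice20@mail.com│Londo┃      
**         ++┃frank87@mail.com│Tokyo┃      
       ++++  ┃frank98@mail.com│NYC  ┃      
             ┃                      ┃      
             ┃                      ┃      
             ┃                      ┃      
━━━━━━━━━━━━━┃                      ┃      
            ┗┗━━━━━━━━━━━━━━━━━━━━━━┛      
                                           


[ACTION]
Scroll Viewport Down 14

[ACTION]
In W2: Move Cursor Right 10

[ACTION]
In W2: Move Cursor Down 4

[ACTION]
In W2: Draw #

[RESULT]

─────────────┃ DataTable            ┃      
             ┠──────────────────────┨      
             ┃Email           │City ┃      
             ┃────────────────┼─────┃      
        #    ┃hank37@mail.com │Berli┃      
.....#  #  ~~┃carol37@mail.com│Tokyo┃      
......#######┃hank18@mail.com │Paris┃      
......       ┃dave12@mail.com │NYC  ┃      
......       ┃hank53@mail.com │Londo┃      
......       ┃bob32@mail.com  │Berli┃      
**           ┃hank14@mail.com │Berli┃      
**           ┃alice20@mail.com│Londo┃      
**         ++┃frank87@mail.com│Tokyo┃      
       ++++  ┃frank98@mail.com│NYC  ┃      
             ┃                      ┃      
             ┃                      ┃      
             ┃                      ┃      
━━━━━━━━━━━━━┃                      ┃      
            ┗┗━━━━━━━━━━━━━━━━━━━━━━┛      
                                           


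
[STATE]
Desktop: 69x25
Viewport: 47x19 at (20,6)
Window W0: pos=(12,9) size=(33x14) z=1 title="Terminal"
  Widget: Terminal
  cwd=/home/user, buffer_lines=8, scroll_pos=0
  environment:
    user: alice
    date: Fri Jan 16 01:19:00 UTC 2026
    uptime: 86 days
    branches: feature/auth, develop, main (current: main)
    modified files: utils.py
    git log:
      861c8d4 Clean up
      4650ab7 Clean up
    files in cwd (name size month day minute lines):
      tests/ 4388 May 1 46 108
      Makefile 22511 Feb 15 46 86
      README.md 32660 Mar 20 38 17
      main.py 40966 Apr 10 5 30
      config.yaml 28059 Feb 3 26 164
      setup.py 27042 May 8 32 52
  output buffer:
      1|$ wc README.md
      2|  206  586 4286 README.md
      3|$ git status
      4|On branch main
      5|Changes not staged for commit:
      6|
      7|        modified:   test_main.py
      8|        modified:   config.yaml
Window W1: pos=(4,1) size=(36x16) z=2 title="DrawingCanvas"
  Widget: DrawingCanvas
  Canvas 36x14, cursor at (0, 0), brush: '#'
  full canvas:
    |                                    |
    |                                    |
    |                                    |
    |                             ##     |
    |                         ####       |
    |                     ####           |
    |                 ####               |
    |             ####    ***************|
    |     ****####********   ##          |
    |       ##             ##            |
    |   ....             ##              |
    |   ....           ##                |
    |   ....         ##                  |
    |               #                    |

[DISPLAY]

                   ┃                           
              ##   ┃                           
          ####     ┃                           
      ####         ┃━━━━┓                      
  ####             ┃    ┃                      
##    *************┃────┨                      
******   ##        ┃    ┃                      
       ##          ┃    ┃                      
     ##            ┃    ┃                      
   ##              ┃    ┃                      
━━━━━━━━━━━━━━━━━━━┛it: ┃                      
                        ┃                      
 modified:   test_main.p┃                      
 modified:   config.yaml┃                      
                        ┃                      
                        ┃                      
━━━━━━━━━━━━━━━━━━━━━━━━┛                      
                                               
                                               


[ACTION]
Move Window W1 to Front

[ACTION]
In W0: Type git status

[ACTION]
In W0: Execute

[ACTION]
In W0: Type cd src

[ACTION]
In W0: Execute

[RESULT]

                   ┃                           
              ##   ┃                           
          ####     ┃                           
      ####         ┃━━━━┓                      
  ####             ┃    ┃                      
##    *************┃────┨                      
******   ##        ┃in.p┃                      
       ##          ┃yaml┃                      
     ##            ┃    ┃                      
   ##              ┃    ┃                      
━━━━━━━━━━━━━━━━━━━┛it: ┃                      
                        ┃                      
 modified:   utils.py   ┃                      
c                       ┃                      
                        ┃                      
                        ┃                      
━━━━━━━━━━━━━━━━━━━━━━━━┛                      
                                               
                                               
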